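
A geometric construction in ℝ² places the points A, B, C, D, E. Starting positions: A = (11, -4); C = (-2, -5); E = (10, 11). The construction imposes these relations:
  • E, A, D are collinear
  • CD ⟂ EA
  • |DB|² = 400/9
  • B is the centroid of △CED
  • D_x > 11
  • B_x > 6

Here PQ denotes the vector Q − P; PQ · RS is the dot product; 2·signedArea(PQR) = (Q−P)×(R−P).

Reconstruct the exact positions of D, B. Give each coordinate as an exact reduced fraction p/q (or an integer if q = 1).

B = (716/113, 211/339)
D = (1244/113, -467/113)

1. D_x = 1244/113  [E, A, D are collinear ∩ CD ⟂ EA]
2. D_y = -467/113  [E, A, D are collinear ∩ CD ⟂ EA]
   → D = (1244/113, -467/113)
3. B_x = 716/113  [B is the centroid of △CED]
4. B_y = 211/339  [B is the centroid of △CED]
   → B = (716/113, 211/339)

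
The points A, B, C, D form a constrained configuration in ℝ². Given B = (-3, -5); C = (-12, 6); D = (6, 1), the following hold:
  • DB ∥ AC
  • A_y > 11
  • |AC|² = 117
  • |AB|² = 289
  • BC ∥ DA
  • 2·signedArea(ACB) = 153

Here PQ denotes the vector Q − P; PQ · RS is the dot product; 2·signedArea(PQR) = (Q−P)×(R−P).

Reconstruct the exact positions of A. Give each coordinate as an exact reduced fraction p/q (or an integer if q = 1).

1. A_x = -3  [DB ∥ AC ∩ BC ∥ DA]
2. A_y = 12  [DB ∥ AC ∩ BC ∥ DA]
   → A = (-3, 12)

A = (-3, 12)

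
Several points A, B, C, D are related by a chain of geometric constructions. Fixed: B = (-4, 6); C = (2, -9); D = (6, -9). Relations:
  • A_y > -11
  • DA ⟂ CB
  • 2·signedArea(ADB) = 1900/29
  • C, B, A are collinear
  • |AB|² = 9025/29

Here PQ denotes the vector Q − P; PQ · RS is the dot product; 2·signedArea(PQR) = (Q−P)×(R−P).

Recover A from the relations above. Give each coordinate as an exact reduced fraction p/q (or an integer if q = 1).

A = (74/29, -301/29)

1. A_x = 74/29  [C, B, A are collinear ∩ DA ⟂ CB]
2. A_y = -301/29  [C, B, A are collinear ∩ DA ⟂ CB]
   → A = (74/29, -301/29)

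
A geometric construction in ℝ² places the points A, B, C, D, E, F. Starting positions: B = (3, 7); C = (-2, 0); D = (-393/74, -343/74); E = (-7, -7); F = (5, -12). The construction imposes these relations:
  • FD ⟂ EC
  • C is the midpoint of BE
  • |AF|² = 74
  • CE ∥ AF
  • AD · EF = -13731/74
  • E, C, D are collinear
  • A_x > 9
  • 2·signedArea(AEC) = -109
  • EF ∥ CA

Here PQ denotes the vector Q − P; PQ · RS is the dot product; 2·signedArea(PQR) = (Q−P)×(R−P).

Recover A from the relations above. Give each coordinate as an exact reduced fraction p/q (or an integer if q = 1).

A = (10, -5)

1. A_x = 10  [CE ∥ AF ∩ EF ∥ CA]
2. A_y = -5  [CE ∥ AF ∩ EF ∥ CA]
   → A = (10, -5)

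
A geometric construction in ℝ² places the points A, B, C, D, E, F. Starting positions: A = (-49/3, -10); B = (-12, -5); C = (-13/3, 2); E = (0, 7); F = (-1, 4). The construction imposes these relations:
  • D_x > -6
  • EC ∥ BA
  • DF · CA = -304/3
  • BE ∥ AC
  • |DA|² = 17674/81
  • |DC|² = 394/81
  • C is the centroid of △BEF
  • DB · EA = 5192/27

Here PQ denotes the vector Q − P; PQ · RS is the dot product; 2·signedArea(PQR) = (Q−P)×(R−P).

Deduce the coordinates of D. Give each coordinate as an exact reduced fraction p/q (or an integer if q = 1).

D = (-52/9, 1/3)

1. D_x = -52/9  [DB · EA = 5192/27 ∩ DF · CA = -304/3]
2. D_y = 1/3  [DB · EA = 5192/27 ∩ DF · CA = -304/3]
   → D = (-52/9, 1/3)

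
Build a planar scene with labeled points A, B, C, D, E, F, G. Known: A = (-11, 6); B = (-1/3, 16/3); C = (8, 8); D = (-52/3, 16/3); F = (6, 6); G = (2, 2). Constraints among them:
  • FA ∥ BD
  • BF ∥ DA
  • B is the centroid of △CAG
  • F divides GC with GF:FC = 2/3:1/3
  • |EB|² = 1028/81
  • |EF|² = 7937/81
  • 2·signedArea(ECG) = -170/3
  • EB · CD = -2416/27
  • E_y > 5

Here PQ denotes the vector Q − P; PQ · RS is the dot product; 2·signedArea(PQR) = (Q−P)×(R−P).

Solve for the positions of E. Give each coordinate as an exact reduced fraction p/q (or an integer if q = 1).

E = (-35/9, 50/9)

1. E_x = -35/9  [2·signedArea(ECG) = -170/3 ∩ EB · CD = -2416/27]
2. E_y = 50/9  [2·signedArea(ECG) = -170/3 ∩ EB · CD = -2416/27]
   → E = (-35/9, 50/9)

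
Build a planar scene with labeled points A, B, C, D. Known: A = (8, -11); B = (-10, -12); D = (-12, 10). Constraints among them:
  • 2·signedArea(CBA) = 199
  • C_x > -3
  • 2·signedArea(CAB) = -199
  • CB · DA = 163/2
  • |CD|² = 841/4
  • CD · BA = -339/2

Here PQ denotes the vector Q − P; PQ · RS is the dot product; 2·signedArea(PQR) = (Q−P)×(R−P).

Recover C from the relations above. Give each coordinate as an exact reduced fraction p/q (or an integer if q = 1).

C = (-2, -1/2)

1. C_x = -2  [2·signedArea(CAB) = -199 ∩ CB · DA = 163/2]
2. C_y = -1/2  [2·signedArea(CAB) = -199 ∩ CB · DA = 163/2]
   → C = (-2, -1/2)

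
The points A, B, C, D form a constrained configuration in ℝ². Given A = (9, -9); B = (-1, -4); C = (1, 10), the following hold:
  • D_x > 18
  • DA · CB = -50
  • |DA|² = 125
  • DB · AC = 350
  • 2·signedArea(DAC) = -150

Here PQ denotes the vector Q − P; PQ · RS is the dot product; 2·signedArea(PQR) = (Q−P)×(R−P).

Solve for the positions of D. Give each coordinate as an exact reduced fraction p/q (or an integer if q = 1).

D = (19, -14)

1. D_x = 19  [DB · AC = 350 ∩ DA · CB = -50]
2. D_y = -14  [DB · AC = 350 ∩ DA · CB = -50]
   → D = (19, -14)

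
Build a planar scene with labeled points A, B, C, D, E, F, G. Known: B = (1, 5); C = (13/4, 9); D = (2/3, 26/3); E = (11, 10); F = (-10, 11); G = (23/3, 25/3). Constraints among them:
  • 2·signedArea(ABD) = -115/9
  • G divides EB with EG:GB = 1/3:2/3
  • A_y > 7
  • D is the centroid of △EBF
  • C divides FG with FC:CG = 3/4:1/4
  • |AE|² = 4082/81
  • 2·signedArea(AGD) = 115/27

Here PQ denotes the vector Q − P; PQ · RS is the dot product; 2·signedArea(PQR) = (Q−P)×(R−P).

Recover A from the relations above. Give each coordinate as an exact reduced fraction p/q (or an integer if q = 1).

A = (38/9, 71/9)

1. A_x = 38/9  [2·signedArea(ABD) = -115/9 ∩ 2·signedArea(AGD) = 115/27]
2. A_y = 71/9  [2·signedArea(ABD) = -115/9 ∩ 2·signedArea(AGD) = 115/27]
   → A = (38/9, 71/9)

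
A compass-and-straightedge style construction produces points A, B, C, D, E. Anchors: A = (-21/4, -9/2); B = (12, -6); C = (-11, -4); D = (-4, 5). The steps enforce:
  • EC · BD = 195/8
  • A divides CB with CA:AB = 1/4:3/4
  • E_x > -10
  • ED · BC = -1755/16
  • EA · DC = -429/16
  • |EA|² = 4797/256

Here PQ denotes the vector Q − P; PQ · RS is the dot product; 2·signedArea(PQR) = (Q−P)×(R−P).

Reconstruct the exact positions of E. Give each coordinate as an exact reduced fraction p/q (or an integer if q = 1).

1. E_x = -153/16  [ED · BC = -1755/16 ∩ EC · BD = 195/8]
2. E_y = -33/8  [ED · BC = -1755/16 ∩ EC · BD = 195/8]
   → E = (-153/16, -33/8)

E = (-153/16, -33/8)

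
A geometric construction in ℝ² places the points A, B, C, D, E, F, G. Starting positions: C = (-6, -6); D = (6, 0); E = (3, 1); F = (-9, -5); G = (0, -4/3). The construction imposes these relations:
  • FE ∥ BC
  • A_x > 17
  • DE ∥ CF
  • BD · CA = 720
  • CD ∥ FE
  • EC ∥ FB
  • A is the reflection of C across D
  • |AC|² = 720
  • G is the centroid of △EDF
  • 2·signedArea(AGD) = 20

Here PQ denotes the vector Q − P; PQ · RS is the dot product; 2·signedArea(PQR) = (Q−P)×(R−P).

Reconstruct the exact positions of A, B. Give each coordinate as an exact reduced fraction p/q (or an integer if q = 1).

A = (18, 6)
B = (-18, -12)

1. A_x = 18  [A is the reflection of C across D]
2. A_y = 6  [A is the reflection of C across D]
   → A = (18, 6)
3. B_x = -18  [FE ∥ BC ∩ EC ∥ FB]
4. B_y = -12  [FE ∥ BC ∩ EC ∥ FB]
   → B = (-18, -12)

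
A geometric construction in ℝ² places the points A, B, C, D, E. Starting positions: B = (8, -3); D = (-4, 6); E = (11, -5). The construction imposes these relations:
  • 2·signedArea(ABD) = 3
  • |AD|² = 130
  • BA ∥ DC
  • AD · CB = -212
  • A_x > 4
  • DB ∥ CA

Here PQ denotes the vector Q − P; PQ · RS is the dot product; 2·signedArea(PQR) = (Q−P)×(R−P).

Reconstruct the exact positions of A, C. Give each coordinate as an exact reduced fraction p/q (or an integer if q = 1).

1. A_x = 5  [line -9·x + -12·y + 33 = 0 ∩ |AD|² = 130]
2. A_y = -1  [line -9·x + -12·y + 33 = 0 ∩ |AD|² = 130]
   → A = (5, -1)
3. C_x = -7  [DB ∥ CA ∩ BA ∥ DC]
4. C_y = 8  [DB ∥ CA ∩ BA ∥ DC]
   → C = (-7, 8)

A = (5, -1)
C = (-7, 8)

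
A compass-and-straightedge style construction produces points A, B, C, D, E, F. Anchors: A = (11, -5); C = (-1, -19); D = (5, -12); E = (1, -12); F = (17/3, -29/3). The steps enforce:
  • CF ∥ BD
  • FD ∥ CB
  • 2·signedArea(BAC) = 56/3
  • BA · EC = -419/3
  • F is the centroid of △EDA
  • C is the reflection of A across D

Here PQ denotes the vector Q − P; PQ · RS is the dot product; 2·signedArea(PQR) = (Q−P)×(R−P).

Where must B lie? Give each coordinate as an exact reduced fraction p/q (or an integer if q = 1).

B = (-5/3, -64/3)

1. B_x = -5/3  [CF ∥ BD ∩ FD ∥ CB]
2. B_y = -64/3  [CF ∥ BD ∩ FD ∥ CB]
   → B = (-5/3, -64/3)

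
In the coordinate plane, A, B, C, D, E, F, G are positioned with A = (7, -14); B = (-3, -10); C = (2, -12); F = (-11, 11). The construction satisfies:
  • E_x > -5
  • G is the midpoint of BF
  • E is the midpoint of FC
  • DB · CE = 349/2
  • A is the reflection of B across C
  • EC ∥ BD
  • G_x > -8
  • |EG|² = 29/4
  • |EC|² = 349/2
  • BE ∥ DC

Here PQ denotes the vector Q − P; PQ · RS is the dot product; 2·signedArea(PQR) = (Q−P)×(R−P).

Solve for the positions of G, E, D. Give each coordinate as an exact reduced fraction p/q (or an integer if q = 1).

1. G_x = -7  [G is the midpoint of BF]
2. G_y = 1/2  [G is the midpoint of BF]
   → G = (-7, 1/2)
3. E_x = -9/2  [E is the midpoint of FC]
4. E_y = -1/2  [E is the midpoint of FC]
   → E = (-9/2, -1/2)
5. D_x = 7/2  [BE ∥ DC ∩ EC ∥ BD]
6. D_y = -43/2  [BE ∥ DC ∩ EC ∥ BD]
   → D = (7/2, -43/2)

D = (7/2, -43/2)
E = (-9/2, -1/2)
G = (-7, 1/2)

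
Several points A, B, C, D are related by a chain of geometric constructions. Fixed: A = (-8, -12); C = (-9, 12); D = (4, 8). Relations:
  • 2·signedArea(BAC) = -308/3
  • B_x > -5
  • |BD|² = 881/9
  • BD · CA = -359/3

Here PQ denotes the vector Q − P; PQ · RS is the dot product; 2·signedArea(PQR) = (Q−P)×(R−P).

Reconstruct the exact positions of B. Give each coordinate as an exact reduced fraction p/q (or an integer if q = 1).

1. B_x = -13/3  [2·signedArea(BAC) = -308/3 ∩ BD · CA = -359/3]
2. B_y = 8/3  [2·signedArea(BAC) = -308/3 ∩ BD · CA = -359/3]
   → B = (-13/3, 8/3)

B = (-13/3, 8/3)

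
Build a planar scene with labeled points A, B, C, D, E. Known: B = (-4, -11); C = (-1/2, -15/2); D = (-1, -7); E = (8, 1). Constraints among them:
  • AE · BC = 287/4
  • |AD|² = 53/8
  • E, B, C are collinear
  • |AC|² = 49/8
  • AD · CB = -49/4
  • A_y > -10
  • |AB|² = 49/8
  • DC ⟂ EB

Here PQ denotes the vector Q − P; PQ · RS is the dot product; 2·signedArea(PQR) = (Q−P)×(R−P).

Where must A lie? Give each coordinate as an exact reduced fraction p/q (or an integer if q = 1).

A = (-9/4, -37/4)

1. A_x = -9/4  [line -7/2·x + -7/2·y + -161/4 = 0 ∩ |AB|² = 49/8]
2. A_y = -37/4  [line -7/2·x + -7/2·y + -161/4 = 0 ∩ |AB|² = 49/8]
   → A = (-9/4, -37/4)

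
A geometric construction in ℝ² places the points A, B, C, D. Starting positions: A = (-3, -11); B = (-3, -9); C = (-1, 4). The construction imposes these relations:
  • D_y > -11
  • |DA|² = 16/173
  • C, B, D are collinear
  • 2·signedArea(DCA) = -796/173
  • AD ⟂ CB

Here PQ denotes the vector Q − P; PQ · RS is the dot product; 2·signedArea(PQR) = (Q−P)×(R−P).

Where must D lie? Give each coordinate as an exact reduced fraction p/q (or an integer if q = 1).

D = (-571/173, -1895/173)

1. D_x = -571/173  [C, B, D are collinear ∩ AD ⟂ CB]
2. D_y = -1895/173  [C, B, D are collinear ∩ AD ⟂ CB]
   → D = (-571/173, -1895/173)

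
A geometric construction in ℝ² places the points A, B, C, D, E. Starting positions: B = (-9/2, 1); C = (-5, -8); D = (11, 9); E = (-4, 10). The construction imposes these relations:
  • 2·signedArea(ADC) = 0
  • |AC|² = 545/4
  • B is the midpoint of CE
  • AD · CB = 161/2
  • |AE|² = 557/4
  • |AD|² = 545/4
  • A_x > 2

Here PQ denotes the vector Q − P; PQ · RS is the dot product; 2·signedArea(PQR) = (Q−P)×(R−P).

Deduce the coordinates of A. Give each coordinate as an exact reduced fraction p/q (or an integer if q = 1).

A = (3, 1/2)

1. A_x = 3  [2·signedArea(ADC) = 0 ∩ AD · CB = 161/2]
2. A_y = 1/2  [2·signedArea(ADC) = 0 ∩ AD · CB = 161/2]
   → A = (3, 1/2)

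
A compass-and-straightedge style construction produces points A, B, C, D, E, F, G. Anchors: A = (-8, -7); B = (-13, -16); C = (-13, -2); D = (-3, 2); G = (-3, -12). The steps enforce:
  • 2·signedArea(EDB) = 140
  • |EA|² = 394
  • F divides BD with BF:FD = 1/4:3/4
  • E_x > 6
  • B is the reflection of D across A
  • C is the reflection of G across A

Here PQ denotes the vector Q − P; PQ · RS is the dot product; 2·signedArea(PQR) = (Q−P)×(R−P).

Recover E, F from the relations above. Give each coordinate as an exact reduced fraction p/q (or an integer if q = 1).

1. E_x = 7  [line 18·x + -10·y + -66 = 0 ∩ |EA|² = 394]
2. E_y = 6  [line 18·x + -10·y + -66 = 0 ∩ |EA|² = 394]
   → E = (7, 6)
3. F_x = -21/2  [F divides BD with BF:FD = 1/4:3/4]
4. F_y = -23/2  [F divides BD with BF:FD = 1/4:3/4]
   → F = (-21/2, -23/2)

E = (7, 6)
F = (-21/2, -23/2)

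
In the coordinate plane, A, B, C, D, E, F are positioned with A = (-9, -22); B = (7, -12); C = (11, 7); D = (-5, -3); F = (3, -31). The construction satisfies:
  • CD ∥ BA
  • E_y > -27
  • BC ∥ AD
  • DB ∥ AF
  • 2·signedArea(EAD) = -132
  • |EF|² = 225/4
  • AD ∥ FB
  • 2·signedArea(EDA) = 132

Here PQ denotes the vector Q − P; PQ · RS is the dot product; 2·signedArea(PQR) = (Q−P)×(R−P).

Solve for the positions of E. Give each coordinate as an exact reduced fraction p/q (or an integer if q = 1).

E = (-3, -53/2)

1. E_x = -3  [line -19·x + 4·y + 49 = 0 ∩ |EF|² = 225/4]
2. E_y = -53/2  [line -19·x + 4·y + 49 = 0 ∩ |EF|² = 225/4]
   → E = (-3, -53/2)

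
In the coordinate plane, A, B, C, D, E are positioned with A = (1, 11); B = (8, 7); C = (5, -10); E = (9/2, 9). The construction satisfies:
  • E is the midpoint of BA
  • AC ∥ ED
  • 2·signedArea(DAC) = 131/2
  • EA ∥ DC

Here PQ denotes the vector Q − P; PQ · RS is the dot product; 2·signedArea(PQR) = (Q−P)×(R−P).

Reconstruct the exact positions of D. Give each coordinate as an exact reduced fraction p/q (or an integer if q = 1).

1. D_x = 17/2  [EA ∥ DC ∩ AC ∥ ED]
2. D_y = -12  [EA ∥ DC ∩ AC ∥ ED]
   → D = (17/2, -12)

D = (17/2, -12)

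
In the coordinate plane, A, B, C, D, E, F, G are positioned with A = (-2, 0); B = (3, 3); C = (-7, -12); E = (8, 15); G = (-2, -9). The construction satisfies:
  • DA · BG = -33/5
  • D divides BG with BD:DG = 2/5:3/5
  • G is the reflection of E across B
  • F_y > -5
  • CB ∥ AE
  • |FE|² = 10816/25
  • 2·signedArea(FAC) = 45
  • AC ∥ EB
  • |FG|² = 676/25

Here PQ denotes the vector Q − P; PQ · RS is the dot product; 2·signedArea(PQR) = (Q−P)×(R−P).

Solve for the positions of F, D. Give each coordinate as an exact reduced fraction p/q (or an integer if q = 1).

1. F_x = 0  [line 12·x + -5·y + -21 = 0 ∩ |FG|² = 676/25]
2. F_y = -21/5  [line 12·x + -5·y + -21 = 0 ∩ |FG|² = 676/25]
   → F = (0, -21/5)
3. D_x = 1  [D divides BG with BD:DG = 2/5:3/5]
4. D_y = -9/5  [D divides BG with BD:DG = 2/5:3/5]
   → D = (1, -9/5)

D = (1, -9/5)
F = (0, -21/5)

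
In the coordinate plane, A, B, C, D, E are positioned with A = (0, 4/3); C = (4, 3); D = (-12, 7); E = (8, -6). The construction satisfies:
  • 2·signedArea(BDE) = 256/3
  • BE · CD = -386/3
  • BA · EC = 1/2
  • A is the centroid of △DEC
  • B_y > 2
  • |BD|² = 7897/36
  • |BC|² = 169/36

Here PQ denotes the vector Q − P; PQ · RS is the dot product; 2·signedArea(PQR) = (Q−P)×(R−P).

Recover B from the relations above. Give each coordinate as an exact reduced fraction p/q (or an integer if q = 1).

1. B_x = 2  [BA · EC = 1/2 ∩ 2·signedArea(BDE) = 256/3]
2. B_y = 13/6  [BA · EC = 1/2 ∩ 2·signedArea(BDE) = 256/3]
   → B = (2, 13/6)

B = (2, 13/6)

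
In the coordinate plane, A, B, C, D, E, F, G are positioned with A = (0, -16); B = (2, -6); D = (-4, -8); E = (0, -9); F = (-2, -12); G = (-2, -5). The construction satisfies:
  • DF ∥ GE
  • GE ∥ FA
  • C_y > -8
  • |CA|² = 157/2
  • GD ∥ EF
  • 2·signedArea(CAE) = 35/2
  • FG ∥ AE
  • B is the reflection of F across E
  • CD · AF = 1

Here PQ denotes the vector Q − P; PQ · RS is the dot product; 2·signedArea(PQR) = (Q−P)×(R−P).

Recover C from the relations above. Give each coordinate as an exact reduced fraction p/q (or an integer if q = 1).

C = (-5/2, -15/2)

1. C_x = -5/2  [CD · AF = 1 ∩ 2·signedArea(CAE) = 35/2]
2. C_y = -15/2  [CD · AF = 1 ∩ 2·signedArea(CAE) = 35/2]
   → C = (-5/2, -15/2)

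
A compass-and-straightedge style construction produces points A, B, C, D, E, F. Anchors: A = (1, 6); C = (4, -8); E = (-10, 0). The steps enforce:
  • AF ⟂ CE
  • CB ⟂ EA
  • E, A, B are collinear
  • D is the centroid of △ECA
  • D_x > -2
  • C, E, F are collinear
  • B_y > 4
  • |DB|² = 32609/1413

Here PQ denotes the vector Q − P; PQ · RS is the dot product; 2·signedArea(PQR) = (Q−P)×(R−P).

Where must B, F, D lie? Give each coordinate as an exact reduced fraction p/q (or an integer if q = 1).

1. B_x = -404/157  [E, A, B are collinear ∩ CB ⟂ EA]
2. B_y = 636/157  [E, A, B are collinear ∩ CB ⟂ EA]
   → B = (-404/157, 636/157)
3. F_x = -279/65  [C, E, F are collinear ∩ AF ⟂ CE]
4. F_y = -212/65  [C, E, F are collinear ∩ AF ⟂ CE]
   → F = (-279/65, -212/65)
5. D_x = -5/3  [D is the centroid of △ECA]
6. D_y = -2/3  [D is the centroid of △ECA]
   → D = (-5/3, -2/3)

B = (-404/157, 636/157)
D = (-5/3, -2/3)
F = (-279/65, -212/65)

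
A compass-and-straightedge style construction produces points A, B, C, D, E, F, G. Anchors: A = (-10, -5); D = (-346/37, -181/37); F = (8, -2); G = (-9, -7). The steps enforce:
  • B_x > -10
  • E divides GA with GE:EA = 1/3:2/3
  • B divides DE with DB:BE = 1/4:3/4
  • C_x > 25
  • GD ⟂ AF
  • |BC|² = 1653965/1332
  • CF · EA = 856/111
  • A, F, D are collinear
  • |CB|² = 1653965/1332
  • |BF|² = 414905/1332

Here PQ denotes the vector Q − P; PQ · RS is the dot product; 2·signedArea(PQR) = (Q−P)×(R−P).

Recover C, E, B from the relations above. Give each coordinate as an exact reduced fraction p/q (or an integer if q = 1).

B = (-2075/222, -583/111)
C = (938/37, 33/37)
E = (-28/3, -19/3)

1. E_x = -28/3  [E divides GA with GE:EA = 1/3:2/3]
2. E_y = -19/3  [E divides GA with GE:EA = 1/3:2/3]
   → E = (-28/3, -19/3)
3. B_x = -2075/222  [B divides DE with DB:BE = 1/4:3/4]
4. B_y = -583/111  [B divides DE with DB:BE = 1/4:3/4]
   → B = (-2075/222, -583/111)
5. C_x = 938/37  [line 2/3·x + -4/3·y + -1744/111 = 0 ∩ |CB|² = 1653965/1332]
6. C_y = 33/37  [line 2/3·x + -4/3·y + -1744/111 = 0 ∩ |CB|² = 1653965/1332]
   → C = (938/37, 33/37)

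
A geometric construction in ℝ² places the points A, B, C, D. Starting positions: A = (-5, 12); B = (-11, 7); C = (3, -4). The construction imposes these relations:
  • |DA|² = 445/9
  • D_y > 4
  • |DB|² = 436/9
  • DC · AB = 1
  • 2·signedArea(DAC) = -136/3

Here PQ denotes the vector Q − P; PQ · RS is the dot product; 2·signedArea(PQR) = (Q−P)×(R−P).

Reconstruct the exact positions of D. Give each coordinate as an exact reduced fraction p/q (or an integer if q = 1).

D = (-13/3, 5)

1. D_x = -13/3  [DC · AB = 1 ∩ 2·signedArea(DAC) = -136/3]
2. D_y = 5  [DC · AB = 1 ∩ 2·signedArea(DAC) = -136/3]
   → D = (-13/3, 5)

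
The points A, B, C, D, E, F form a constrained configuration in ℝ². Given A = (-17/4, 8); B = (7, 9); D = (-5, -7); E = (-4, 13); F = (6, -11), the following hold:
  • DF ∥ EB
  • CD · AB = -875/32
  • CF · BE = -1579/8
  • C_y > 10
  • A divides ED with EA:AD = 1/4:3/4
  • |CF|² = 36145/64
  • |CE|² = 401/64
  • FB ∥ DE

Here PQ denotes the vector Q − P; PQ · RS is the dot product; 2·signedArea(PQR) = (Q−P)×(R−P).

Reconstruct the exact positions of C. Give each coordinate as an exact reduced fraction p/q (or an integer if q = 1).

C = (-33/8, 21/2)

1. C_x = -33/8  [CF · BE = -1579/8 ∩ CD · AB = -875/32]
2. C_y = 21/2  [CF · BE = -1579/8 ∩ CD · AB = -875/32]
   → C = (-33/8, 21/2)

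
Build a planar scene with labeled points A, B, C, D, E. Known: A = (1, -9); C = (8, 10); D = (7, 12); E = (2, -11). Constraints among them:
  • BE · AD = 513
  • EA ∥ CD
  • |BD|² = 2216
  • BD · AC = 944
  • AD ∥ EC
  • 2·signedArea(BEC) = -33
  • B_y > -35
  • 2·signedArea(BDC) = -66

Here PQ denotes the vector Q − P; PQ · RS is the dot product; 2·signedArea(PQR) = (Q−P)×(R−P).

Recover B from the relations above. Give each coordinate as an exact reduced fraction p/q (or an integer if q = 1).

B = (-3, -34)

1. B_x = -3  [2·signedArea(BDC) = -66 ∩ BE · AD = 513]
2. B_y = -34  [2·signedArea(BDC) = -66 ∩ BE · AD = 513]
   → B = (-3, -34)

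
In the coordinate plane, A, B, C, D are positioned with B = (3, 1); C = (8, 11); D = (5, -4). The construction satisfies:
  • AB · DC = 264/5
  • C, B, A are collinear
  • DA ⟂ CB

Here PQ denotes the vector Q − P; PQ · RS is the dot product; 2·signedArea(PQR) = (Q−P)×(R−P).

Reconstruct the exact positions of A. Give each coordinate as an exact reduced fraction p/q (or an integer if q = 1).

1. A_x = 7/5  [C, B, A are collinear ∩ DA ⟂ CB]
2. A_y = -11/5  [C, B, A are collinear ∩ DA ⟂ CB]
   → A = (7/5, -11/5)

A = (7/5, -11/5)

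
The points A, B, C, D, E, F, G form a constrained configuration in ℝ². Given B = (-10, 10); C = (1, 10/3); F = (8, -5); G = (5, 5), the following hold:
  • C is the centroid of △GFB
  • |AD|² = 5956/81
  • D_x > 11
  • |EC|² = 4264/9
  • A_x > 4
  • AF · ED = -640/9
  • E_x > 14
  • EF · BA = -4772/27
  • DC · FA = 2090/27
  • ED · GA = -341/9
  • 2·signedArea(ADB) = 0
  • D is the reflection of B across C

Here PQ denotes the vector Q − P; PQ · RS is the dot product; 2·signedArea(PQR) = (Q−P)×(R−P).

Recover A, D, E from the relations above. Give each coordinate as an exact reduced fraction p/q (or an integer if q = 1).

1. D_x = 12  [D is the reflection of B across C]
2. D_y = -10/3  [D is the reflection of B across C]
   → D = (12, -10/3)
3. A_x = 14/3  [2·signedArea(ADB) = 0 ∩ DC · FA = 2090/27]
4. A_y = 10/9  [2·signedArea(ADB) = 0 ∩ DC · FA = 2090/27]
   → A = (14/3, 10/9)
5. E_x = 15  [EF · BA = -4772/27 ∩ AF · ED = -640/9]
6. E_y = -40/3  [EF · BA = -4772/27 ∩ AF · ED = -640/9]
   → E = (15, -40/3)

A = (14/3, 10/9)
D = (12, -10/3)
E = (15, -40/3)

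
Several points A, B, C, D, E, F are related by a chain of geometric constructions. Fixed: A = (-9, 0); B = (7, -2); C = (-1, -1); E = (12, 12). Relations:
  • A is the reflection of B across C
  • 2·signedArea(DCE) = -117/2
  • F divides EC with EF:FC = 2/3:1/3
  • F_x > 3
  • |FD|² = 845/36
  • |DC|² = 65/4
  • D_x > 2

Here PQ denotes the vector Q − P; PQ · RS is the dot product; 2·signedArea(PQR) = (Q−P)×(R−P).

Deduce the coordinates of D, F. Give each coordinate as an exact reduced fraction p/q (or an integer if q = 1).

D = (3, -3/2)
F = (10/3, 10/3)

1. D_x = 3  [line -13·x + 13·y + 117/2 = 0 ∩ |DC|² = 65/4]
2. D_y = -3/2  [line -13·x + 13·y + 117/2 = 0 ∩ |DC|² = 65/4]
   → D = (3, -3/2)
3. F_x = 10/3  [F divides EC with EF:FC = 2/3:1/3]
4. F_y = 10/3  [F divides EC with EF:FC = 2/3:1/3]
   → F = (10/3, 10/3)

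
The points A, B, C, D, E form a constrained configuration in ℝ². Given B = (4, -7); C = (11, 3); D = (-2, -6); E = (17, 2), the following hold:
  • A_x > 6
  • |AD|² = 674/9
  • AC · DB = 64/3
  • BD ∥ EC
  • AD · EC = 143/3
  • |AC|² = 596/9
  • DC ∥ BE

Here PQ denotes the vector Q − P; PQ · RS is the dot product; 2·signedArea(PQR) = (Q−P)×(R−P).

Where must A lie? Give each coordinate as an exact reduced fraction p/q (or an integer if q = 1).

A = (19/3, -11/3)

1. A_x = 19/3  [line -6·x + 1·y + 125/3 = 0 ∩ |AD|² = 674/9]
2. A_y = -11/3  [line -6·x + 1·y + 125/3 = 0 ∩ |AD|² = 674/9]
   → A = (19/3, -11/3)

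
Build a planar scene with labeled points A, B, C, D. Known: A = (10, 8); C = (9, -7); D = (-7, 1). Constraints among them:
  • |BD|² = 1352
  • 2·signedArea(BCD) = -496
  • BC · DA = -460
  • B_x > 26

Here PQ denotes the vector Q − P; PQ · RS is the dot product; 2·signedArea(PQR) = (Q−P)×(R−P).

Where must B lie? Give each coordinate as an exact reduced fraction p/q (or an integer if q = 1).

1. B_x = 27  [BC · DA = -460 ∩ 2·signedArea(BCD) = -496]
2. B_y = 15  [BC · DA = -460 ∩ 2·signedArea(BCD) = -496]
   → B = (27, 15)

B = (27, 15)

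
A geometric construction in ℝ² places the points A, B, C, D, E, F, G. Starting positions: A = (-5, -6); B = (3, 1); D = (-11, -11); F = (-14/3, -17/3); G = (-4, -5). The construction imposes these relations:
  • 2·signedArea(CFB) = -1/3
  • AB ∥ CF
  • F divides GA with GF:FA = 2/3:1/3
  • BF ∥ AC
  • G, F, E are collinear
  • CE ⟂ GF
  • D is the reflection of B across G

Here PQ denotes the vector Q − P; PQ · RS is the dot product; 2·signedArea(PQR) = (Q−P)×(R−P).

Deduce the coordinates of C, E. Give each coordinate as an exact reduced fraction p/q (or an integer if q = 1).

C = (-38/3, -38/3)
E = (-73/6, -79/6)

1. C_x = -38/3  [AB ∥ CF ∩ BF ∥ AC]
2. C_y = -38/3  [AB ∥ CF ∩ BF ∥ AC]
   → C = (-38/3, -38/3)
3. E_x = -73/6  [G, F, E are collinear ∩ CE ⟂ GF]
4. E_y = -79/6  [G, F, E are collinear ∩ CE ⟂ GF]
   → E = (-73/6, -79/6)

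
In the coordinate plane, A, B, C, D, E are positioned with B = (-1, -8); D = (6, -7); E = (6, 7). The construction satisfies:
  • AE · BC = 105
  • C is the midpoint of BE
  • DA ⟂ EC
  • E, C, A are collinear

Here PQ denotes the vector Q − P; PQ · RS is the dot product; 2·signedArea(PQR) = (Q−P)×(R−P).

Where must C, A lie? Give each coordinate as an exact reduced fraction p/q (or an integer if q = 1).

A = (87/137, -616/137)
C = (5/2, -1/2)

1. C_x = 5/2  [C is the midpoint of BE]
2. C_y = -1/2  [C is the midpoint of BE]
   → C = (5/2, -1/2)
3. A_x = 87/137  [E, C, A are collinear ∩ DA ⟂ EC]
4. A_y = -616/137  [E, C, A are collinear ∩ DA ⟂ EC]
   → A = (87/137, -616/137)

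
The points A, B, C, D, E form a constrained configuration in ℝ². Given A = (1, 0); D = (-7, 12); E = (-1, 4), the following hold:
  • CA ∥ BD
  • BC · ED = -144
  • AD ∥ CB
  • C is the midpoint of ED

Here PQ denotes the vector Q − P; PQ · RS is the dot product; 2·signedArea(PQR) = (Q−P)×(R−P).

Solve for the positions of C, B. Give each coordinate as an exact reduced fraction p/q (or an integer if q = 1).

B = (-12, 20)
C = (-4, 8)

1. C_x = -4  [C is the midpoint of ED]
2. C_y = 8  [C is the midpoint of ED]
   → C = (-4, 8)
3. B_x = -12  [CA ∥ BD ∩ AD ∥ CB]
4. B_y = 20  [CA ∥ BD ∩ AD ∥ CB]
   → B = (-12, 20)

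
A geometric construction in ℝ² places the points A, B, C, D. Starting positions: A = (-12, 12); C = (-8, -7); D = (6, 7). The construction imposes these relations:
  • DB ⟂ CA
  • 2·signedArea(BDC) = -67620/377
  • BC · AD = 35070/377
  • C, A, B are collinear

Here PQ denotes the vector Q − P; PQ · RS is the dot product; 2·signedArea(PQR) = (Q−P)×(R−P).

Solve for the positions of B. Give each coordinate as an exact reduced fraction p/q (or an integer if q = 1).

1. B_x = -3856/377  [C, A, B are collinear ∩ DB ⟂ CA]
2. B_y = 1351/377  [C, A, B are collinear ∩ DB ⟂ CA]
   → B = (-3856/377, 1351/377)

B = (-3856/377, 1351/377)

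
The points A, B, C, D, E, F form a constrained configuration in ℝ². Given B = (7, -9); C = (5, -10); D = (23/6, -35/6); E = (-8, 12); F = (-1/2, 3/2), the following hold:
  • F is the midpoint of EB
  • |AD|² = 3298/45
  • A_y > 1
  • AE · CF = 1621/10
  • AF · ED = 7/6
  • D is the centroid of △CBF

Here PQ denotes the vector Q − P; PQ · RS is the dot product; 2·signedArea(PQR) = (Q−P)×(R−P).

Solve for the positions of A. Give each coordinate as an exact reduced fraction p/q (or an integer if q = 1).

A = (-9/10, 13/10)

1. A_x = -9/10  [AF · ED = 7/6 ∩ AE · CF = 1621/10]
2. A_y = 13/10  [AF · ED = 7/6 ∩ AE · CF = 1621/10]
   → A = (-9/10, 13/10)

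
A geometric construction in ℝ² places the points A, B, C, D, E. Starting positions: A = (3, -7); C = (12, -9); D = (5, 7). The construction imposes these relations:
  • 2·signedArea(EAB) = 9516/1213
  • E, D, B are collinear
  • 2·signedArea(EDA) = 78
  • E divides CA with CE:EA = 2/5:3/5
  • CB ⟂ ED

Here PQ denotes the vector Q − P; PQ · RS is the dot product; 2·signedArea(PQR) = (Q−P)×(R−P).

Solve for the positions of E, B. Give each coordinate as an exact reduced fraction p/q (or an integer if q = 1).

1. E_x = 42/5  [E divides CA with CE:EA = 2/5:3/5]
2. E_y = -41/5  [E divides CA with CE:EA = 2/5:3/5]
   → E = (42/5, -41/5)
3. B_x = 10604/1213  [E, D, B are collinear ∩ CB ⟂ ED]
4. B_y = -11801/1213  [E, D, B are collinear ∩ CB ⟂ ED]
   → B = (10604/1213, -11801/1213)

B = (10604/1213, -11801/1213)
E = (42/5, -41/5)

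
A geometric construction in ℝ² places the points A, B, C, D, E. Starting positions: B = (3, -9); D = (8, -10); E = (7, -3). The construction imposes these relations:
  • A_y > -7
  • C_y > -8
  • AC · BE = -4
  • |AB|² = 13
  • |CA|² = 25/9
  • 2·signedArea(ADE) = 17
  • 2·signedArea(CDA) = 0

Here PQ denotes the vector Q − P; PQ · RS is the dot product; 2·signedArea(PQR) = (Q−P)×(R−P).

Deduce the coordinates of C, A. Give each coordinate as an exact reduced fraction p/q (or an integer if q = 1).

1. A_x = 5  [line -7·x + -1·y + 29 = 0 ∩ |AB|² = 13]
2. A_y = -6  [line -7·x + -1·y + 29 = 0 ∩ |AB|² = 13]
   → A = (5, -6)
3. C_x = 6  [2·signedArea(CDA) = 0 ∩ AC · BE = -4]
4. C_y = -22/3  [2·signedArea(CDA) = 0 ∩ AC · BE = -4]
   → C = (6, -22/3)

A = (5, -6)
C = (6, -22/3)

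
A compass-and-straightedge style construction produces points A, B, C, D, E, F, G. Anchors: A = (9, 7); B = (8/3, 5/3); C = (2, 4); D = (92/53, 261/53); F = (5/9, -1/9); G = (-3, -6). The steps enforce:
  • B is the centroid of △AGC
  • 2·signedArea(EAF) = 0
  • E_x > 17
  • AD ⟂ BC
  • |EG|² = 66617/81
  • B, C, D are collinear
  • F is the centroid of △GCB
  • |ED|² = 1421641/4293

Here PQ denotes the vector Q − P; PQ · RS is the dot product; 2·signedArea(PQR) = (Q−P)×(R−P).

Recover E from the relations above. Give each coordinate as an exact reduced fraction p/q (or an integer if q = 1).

1. E_x = 157/9  [line 64/9·x + -76/9·y + -44/9 = 0 ∩ |EG|² = 66617/81]
2. E_y = 127/9  [line 64/9·x + -76/9·y + -44/9 = 0 ∩ |EG|² = 66617/81]
   → E = (157/9, 127/9)

E = (157/9, 127/9)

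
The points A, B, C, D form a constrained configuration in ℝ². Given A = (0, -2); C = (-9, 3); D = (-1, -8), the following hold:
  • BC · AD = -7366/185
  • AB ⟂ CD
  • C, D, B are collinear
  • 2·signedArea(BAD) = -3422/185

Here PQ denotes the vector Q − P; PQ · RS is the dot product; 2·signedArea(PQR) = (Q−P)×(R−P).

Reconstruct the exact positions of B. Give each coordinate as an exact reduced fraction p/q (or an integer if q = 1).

1. B_x = -649/185  [C, D, B are collinear ∩ AB ⟂ CD]
2. B_y = -842/185  [C, D, B are collinear ∩ AB ⟂ CD]
   → B = (-649/185, -842/185)

B = (-649/185, -842/185)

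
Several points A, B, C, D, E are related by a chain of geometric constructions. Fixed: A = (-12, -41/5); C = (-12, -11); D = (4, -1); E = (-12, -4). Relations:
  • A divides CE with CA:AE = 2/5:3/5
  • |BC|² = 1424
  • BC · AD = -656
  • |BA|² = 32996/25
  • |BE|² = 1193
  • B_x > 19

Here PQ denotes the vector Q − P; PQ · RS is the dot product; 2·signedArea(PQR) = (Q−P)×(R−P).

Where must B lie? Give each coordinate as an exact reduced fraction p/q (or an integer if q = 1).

B = (20, 9)

1. B_x = 20  [line -16·x + -36/5·y + 1924/5 = 0 ∩ |BE|² = 1193]
2. B_y = 9  [line -16·x + -36/5·y + 1924/5 = 0 ∩ |BE|² = 1193]
   → B = (20, 9)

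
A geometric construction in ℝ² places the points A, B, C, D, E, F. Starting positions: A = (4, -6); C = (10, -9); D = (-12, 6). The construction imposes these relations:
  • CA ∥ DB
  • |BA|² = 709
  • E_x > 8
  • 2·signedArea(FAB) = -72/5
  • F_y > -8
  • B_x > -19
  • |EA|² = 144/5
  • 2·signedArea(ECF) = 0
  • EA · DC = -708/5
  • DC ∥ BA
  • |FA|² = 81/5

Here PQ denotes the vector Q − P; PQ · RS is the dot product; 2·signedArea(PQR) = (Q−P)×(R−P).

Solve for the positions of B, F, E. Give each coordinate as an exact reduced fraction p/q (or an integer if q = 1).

B = (-18, 9)
E = (44/5, -42/5)
F = (38/5, -39/5)

1. B_x = -18  [DC ∥ BA ∩ CA ∥ DB]
2. B_y = 9  [DC ∥ BA ∩ CA ∥ DB]
   → B = (-18, 9)
3. E_x = 44/5  [line -22·x + 15·y + 1598/5 = 0 ∩ |EA|² = 144/5]
4. E_y = -42/5  [line -22·x + 15·y + 1598/5 = 0 ∩ |EA|² = 144/5]
   → E = (44/5, -42/5)
5. F_x = 38/5  [2·signedArea(FAB) = -72/5 ∩ 2·signedArea(ECF) = 0]
6. F_y = -39/5  [2·signedArea(FAB) = -72/5 ∩ 2·signedArea(ECF) = 0]
   → F = (38/5, -39/5)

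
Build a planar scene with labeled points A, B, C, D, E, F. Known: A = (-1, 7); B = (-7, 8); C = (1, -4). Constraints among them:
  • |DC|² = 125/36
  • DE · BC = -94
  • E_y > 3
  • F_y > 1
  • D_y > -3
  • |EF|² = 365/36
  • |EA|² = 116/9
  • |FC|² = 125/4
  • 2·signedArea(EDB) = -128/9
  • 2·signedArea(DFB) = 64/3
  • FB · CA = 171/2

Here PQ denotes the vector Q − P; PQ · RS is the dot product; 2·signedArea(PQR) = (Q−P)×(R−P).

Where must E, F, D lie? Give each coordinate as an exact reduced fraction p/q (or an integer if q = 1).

D = (2/3, -13/6)
E = (-7/3, 11/3)
F = (0, 3/2)

1. F_x = 0  [line 2·x + -11·y + 33/2 = 0 ∩ |FC|² = 125/4]
2. F_y = 3/2  [line 2·x + -11·y + 33/2 = 0 ∩ |FC|² = 125/4]
   → F = (0, 3/2)
3. D_x = 2/3  [line -13/2·x + -7·y + -65/6 = 0 ∩ |DC|² = 125/36]
4. D_y = -13/6  [line -13/2·x + -7·y + -65/6 = 0 ∩ |DC|² = 125/36]
   → D = (2/3, -13/6)
5. E_x = -7/3  [2·signedArea(EDB) = -128/9 ∩ DE · BC = -94]
6. E_y = 11/3  [2·signedArea(EDB) = -128/9 ∩ DE · BC = -94]
   → E = (-7/3, 11/3)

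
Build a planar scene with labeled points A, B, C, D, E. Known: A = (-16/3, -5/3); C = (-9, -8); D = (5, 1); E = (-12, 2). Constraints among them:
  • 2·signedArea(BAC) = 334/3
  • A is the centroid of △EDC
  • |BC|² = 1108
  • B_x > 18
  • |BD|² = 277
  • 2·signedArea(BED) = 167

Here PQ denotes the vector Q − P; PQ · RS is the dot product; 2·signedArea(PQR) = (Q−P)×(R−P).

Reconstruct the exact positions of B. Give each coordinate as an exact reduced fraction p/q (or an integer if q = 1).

B = (19, 10)

1. B_x = 19  [2·signedArea(BED) = 167 ∩ 2·signedArea(BAC) = 334/3]
2. B_y = 10  [2·signedArea(BED) = 167 ∩ 2·signedArea(BAC) = 334/3]
   → B = (19, 10)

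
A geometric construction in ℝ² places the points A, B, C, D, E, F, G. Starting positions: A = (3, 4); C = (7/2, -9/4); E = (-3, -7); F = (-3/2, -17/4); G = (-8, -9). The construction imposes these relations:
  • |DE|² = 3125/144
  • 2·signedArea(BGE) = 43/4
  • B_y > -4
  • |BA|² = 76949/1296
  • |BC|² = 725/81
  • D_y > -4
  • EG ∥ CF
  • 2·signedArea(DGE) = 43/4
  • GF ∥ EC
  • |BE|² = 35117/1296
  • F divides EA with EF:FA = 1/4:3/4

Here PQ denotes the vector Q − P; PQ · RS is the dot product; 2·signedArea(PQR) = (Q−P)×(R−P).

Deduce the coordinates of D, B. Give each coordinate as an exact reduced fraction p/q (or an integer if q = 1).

B = (13/18, -121/36)
D = (1/6, -43/12)

1. D_x = 1/6  [line -2·x + 5·y + 73/4 = 0 ∩ |DE|² = 3125/144]
2. D_y = -43/12  [line -2·x + 5·y + 73/4 = 0 ∩ |DE|² = 3125/144]
   → D = (1/6, -43/12)
3. B_x = 13/18  [line -2·x + 5·y + 73/4 = 0 ∩ |BE|² = 35117/1296]
4. B_y = -121/36  [line -2·x + 5·y + 73/4 = 0 ∩ |BE|² = 35117/1296]
   → B = (13/18, -121/36)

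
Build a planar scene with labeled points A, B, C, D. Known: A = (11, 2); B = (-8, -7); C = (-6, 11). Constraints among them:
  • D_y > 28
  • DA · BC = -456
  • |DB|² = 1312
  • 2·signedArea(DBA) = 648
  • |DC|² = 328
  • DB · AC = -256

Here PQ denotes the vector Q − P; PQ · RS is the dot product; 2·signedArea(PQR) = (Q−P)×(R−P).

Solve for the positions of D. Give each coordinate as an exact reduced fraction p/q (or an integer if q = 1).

D = (-4, 29)

1. D_x = -4  [2·signedArea(DBA) = 648 ∩ DB · AC = -256]
2. D_y = 29  [2·signedArea(DBA) = 648 ∩ DB · AC = -256]
   → D = (-4, 29)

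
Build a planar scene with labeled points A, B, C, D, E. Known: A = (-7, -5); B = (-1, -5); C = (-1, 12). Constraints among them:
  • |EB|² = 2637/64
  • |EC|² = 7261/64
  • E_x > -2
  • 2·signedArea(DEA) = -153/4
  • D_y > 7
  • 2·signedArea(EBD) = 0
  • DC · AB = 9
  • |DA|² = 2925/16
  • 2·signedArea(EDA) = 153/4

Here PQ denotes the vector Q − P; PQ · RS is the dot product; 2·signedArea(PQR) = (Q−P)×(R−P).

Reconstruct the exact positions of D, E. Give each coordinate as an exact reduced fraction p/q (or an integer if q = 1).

1. D_x = -5/2  [DC · AB = 9]
2. D_y = 31/4  [|DA|² = 2925/16]
   → D = (-5/2, 31/4)
3. E_x = -7/4  [2·signedArea(EBD) = 0 ∩ 2·signedArea(EDA) = 153/4]
4. E_y = 11/8  [2·signedArea(EBD) = 0 ∩ 2·signedArea(EDA) = 153/4]
   → E = (-7/4, 11/8)

D = (-5/2, 31/4)
E = (-7/4, 11/8)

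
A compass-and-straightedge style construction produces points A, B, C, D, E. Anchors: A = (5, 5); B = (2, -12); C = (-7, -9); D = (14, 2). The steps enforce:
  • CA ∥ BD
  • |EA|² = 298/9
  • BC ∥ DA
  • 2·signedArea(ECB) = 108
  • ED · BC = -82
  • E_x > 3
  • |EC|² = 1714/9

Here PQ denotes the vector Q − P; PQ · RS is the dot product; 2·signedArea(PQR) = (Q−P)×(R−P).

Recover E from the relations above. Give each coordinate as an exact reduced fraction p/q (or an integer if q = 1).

E = (4, -2/3)

1. E_x = 4  [2·signedArea(ECB) = 108 ∩ ED · BC = -82]
2. E_y = -2/3  [2·signedArea(ECB) = 108 ∩ ED · BC = -82]
   → E = (4, -2/3)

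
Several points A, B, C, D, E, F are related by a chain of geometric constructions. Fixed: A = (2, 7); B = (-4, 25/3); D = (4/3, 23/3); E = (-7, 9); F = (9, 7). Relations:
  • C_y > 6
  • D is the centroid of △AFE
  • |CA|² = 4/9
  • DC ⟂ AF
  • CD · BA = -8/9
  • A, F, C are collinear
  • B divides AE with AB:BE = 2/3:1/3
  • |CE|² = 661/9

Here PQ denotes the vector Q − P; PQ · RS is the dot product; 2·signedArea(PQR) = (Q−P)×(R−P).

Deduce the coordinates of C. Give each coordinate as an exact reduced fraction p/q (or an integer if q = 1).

1. C_x = 4/3  [A, F, C are collinear ∩ DC ⟂ AF]
2. C_y = 7  [A, F, C are collinear ∩ DC ⟂ AF]
   → C = (4/3, 7)

C = (4/3, 7)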